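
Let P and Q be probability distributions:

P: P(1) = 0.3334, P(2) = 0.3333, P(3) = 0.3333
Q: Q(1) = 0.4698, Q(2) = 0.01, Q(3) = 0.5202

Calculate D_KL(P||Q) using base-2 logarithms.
1.3071 bits

D_KL(P||Q) = Σ P(x) log₂(P(x)/Q(x))

Computing term by term:
  P(1)·log₂(P(1)/Q(1)) = 0.3334·log₂(0.3334/0.4698) = -0.16496
  P(2)·log₂(P(2)/Q(2)) = 0.3333·log₂(0.3333/0.01) = 1.68608
  P(3)·log₂(P(3)/Q(3)) = 0.3333·log₂(0.3333/0.5202) = -0.21406

D_KL(P||Q) = -0.16496 + 1.68608 - 0.21406 = 1.30706 ≈ 1.3071 bits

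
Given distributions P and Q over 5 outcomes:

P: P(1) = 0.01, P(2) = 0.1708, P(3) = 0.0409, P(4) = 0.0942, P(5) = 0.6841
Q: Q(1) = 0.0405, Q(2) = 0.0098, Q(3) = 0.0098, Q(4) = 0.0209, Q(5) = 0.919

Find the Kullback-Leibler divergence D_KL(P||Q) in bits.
0.6817 bits

D_KL(P||Q) = Σ P(x) log₂(P(x)/Q(x))

Computing term by term:
  P(1)·log₂(P(1)/Q(1)) = 0.01·log₂(0.01/0.0405) = -0.02018
  P(2)·log₂(P(2)/Q(2)) = 0.1708·log₂(0.1708/0.0098) = 0.70427
  P(3)·log₂(P(3)/Q(3)) = 0.0409·log₂(0.0409/0.0098) = 0.08431
  P(4)·log₂(P(4)/Q(4)) = 0.0942·log₂(0.0942/0.0209) = 0.20462
  P(5)·log₂(P(5)/Q(5)) = 0.6841·log₂(0.6841/0.919) = -0.29133

D_KL(P||Q) = -0.02018 + 0.70427 + 0.08431 + 0.20462 - 0.29133 = 0.68169 ≈ 0.6817 bits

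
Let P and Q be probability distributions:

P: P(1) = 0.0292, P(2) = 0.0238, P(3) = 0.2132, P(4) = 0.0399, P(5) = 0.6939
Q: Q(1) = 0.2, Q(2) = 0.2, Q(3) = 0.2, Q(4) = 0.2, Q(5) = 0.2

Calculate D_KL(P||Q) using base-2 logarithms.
1.0181 bits

D_KL(P||Q) = Σ P(x) log₂(P(x)/Q(x))

Computing term by term:
  P(1)·log₂(P(1)/Q(1)) = 0.0292·log₂(0.0292/0.2) = -0.08106
  P(2)·log₂(P(2)/Q(2)) = 0.0238·log₂(0.0238/0.2) = -0.07309
  P(3)·log₂(P(3)/Q(3)) = 0.2132·log₂(0.2132/0.2) = 0.01966
  P(4)·log₂(P(4)/Q(4)) = 0.0399·log₂(0.0399/0.2) = -0.09279
  P(5)·log₂(P(5)/Q(5)) = 0.6939·log₂(0.6939/0.2) = 1.24536

D_KL(P||Q) = -0.08106 - 0.07309 + 0.01966 - 0.09279 + 1.24536 = 1.01808 ≈ 1.0181 bits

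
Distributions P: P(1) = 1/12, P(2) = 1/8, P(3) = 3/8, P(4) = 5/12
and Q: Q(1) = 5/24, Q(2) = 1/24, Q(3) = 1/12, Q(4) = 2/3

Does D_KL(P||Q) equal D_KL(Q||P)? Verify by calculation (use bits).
D_KL(P||Q) = 0.6192 bits, D_KL(Q||P) = 0.4806 bits. No — D_KL(P||Q) ≠ D_KL(Q||P) for this pair.

D_KL(P||Q) = Σ P(x) log₂(P(x)/Q(x))

Computing term by term:
  P(1)·log₂(P(1)/Q(1)) = (1/12)·log₂((1/12)/(5/24)) = -0.11016
  P(2)·log₂(P(2)/Q(2)) = (1/8)·log₂((1/8)/(1/24)) = 0.19812
  P(3)·log₂(P(3)/Q(3)) = (3/8)·log₂((3/8)/(1/12)) = 0.81372
  P(4)·log₂(P(4)/Q(4)) = (5/12)·log₂((5/12)/(2/3)) = -0.28253

D_KL(P||Q) = -0.11016 + 0.19812 + 0.81372 - 0.28253 = 0.61915 ≈ 0.6192 bits

D_KL(Q||P) = Σ Q(x) log₂(Q(x)/P(x))

Computing term by term:
  Q(1)·log₂(Q(1)/P(1)) = (5/24)·log₂((5/24)/(1/12)) = 0.27540
  Q(2)·log₂(Q(2)/P(2)) = (1/24)·log₂((1/24)/(1/8)) = -0.06604
  Q(3)·log₂(Q(3)/P(3)) = (1/12)·log₂((1/12)/(3/8)) = -0.18083
  Q(4)·log₂(Q(4)/P(4)) = (2/3)·log₂((2/3)/(5/12)) = 0.45205

D_KL(Q||P) = 0.27540 - 0.06604 - 0.18083 + 0.45205 = 0.48058 ≈ 0.4806 bits

These are NOT equal (difference: 0.1386 bits). KL divergence is asymmetric: D_KL(P||Q) ≠ D_KL(Q||P) in general.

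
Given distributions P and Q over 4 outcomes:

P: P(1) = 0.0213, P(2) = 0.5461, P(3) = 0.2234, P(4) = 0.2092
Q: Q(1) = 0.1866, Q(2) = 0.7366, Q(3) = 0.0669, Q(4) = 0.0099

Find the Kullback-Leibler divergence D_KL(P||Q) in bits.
1.0069 bits

D_KL(P||Q) = Σ P(x) log₂(P(x)/Q(x))

Computing term by term:
  P(1)·log₂(P(1)/Q(1)) = 0.0213·log₂(0.0213/0.1866) = -0.06669
  P(2)·log₂(P(2)/Q(2)) = 0.5461·log₂(0.5461/0.7366) = -0.23576
  P(3)·log₂(P(3)/Q(3)) = 0.2234·log₂(0.2234/0.0669) = 0.38862
  P(4)·log₂(P(4)/Q(4)) = 0.2092·log₂(0.2092/0.0099) = 0.92075

D_KL(P||Q) = -0.06669 - 0.23576 + 0.38862 + 0.92075 = 1.00692 ≈ 1.0069 bits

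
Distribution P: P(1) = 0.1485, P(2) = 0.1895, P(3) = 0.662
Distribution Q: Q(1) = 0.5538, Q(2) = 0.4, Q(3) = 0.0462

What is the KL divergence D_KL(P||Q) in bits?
2.0564 bits

D_KL(P||Q) = Σ P(x) log₂(P(x)/Q(x))

Computing term by term:
  P(1)·log₂(P(1)/Q(1)) = 0.1485·log₂(0.1485/0.5538) = -0.28199
  P(2)·log₂(P(2)/Q(2)) = 0.1895·log₂(0.1895/0.4) = -0.20424
  P(3)·log₂(P(3)/Q(3)) = 0.662·log₂(0.662/0.0462) = 2.54265

D_KL(P||Q) = -0.28199 - 0.20424 + 2.54265 = 2.05642 ≈ 2.0564 bits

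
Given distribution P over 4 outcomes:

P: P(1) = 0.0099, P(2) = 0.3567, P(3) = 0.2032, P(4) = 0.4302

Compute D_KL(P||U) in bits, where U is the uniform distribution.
0.4129 bits

U(i) = 1/4 for all i

D_KL(P||U) = Σ P(x) log₂(P(x) / (1/4))
           = Σ P(x) log₂(P(x)) + log₂(4)
           = log₂(4) - H(P)

H(P) = -Σ P(x) log₂(P(x)):
  -P(1)·log₂(P(1)) = -(0.0099)·log₂(0.0099) = 0.06592
  -P(2)·log₂(P(2)) = -(0.3567)·log₂(0.3567) = 0.53049
  -P(3)·log₂(P(3)) = -(0.2032)·log₂(0.2032) = 0.46716
  -P(4)·log₂(P(4)) = -(0.4302)·log₂(0.4302) = 0.52352
H(P) = 0.06592 + 0.53049 + 0.46716 + 0.52352 = 1.58709 bits

log₂(4) = 2.00000 bits

D_KL(P||U) = 2.00000 - 1.58709 = 0.41291 ≈ 0.4129 bits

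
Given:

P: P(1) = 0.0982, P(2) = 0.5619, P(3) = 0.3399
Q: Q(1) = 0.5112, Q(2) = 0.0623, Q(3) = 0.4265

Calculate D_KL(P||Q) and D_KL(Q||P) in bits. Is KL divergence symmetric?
D_KL(P||Q) = 1.4379 bits, D_KL(Q||P) = 1.1587 bits. No, KL divergence is not symmetric.

D_KL(P||Q) = Σ P(x) log₂(P(x)/Q(x))

Computing term by term:
  P(1)·log₂(P(1)/Q(1)) = 0.0982·log₂(0.0982/0.5112) = -0.23373
  P(2)·log₂(P(2)/Q(2)) = 0.5619·log₂(0.5619/0.0623) = 1.78291
  P(3)·log₂(P(3)/Q(3)) = 0.3399·log₂(0.3399/0.4265) = -0.11130

D_KL(P||Q) = -0.23373 + 1.78291 - 0.11130 = 1.43788 ≈ 1.4379 bits

D_KL(Q||P) = Σ Q(x) log₂(Q(x)/P(x))

Computing term by term:
  Q(1)·log₂(Q(1)/P(1)) = 0.5112·log₂(0.5112/0.0982) = 1.21670
  Q(2)·log₂(Q(2)/P(2)) = 0.0623·log₂(0.0623/0.5619) = -0.19768
  Q(3)·log₂(Q(3)/P(3)) = 0.4265·log₂(0.4265/0.3399) = 0.13965

D_KL(Q||P) = 1.21670 - 0.19768 + 0.13965 = 1.15867 ≈ 1.1587 bits

These are NOT equal (difference: 0.2792 bits). KL divergence is asymmetric: D_KL(P||Q) ≠ D_KL(Q||P) in general.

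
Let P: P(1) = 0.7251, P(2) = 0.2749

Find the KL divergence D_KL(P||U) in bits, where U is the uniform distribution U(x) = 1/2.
0.1516 bits

U(i) = 1/2 for all i

D_KL(P||U) = Σ P(x) log₂(P(x) / (1/2))
           = Σ P(x) log₂(P(x)) + log₂(2)
           = log₂(2) - H(P)

H(P) = -Σ P(x) log₂(P(x)):
  -P(1)·log₂(P(1)) = -(0.7251)·log₂(0.7251) = 0.33626
  -P(2)·log₂(P(2)) = -(0.2749)·log₂(0.2749) = 0.51214
H(P) = 0.33626 + 0.51214 = 0.84840 bits

log₂(2) = 1.00000 bits

D_KL(P||U) = 1.00000 - 0.84840 = 0.15160 ≈ 0.1516 bits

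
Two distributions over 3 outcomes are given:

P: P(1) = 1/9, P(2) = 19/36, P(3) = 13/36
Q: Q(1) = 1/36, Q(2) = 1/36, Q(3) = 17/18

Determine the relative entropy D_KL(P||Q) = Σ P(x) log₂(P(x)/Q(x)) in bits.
1.9633 bits

D_KL(P||Q) = Σ P(x) log₂(P(x)/Q(x))

Computing term by term:
  P(1)·log₂(P(1)/Q(1)) = (1/9)·log₂((1/9)/(1/36)) = 0.22222
  P(2)·log₂(P(2)/Q(2)) = (19/36)·log₂((19/36)/(1/36)) = 2.24196
  P(3)·log₂(P(3)/Q(3)) = (13/36)·log₂((13/36)/(17/18)) = -0.50087

D_KL(P||Q) = 0.22222 + 2.24196 - 0.50087 = 1.96331 ≈ 1.9633 bits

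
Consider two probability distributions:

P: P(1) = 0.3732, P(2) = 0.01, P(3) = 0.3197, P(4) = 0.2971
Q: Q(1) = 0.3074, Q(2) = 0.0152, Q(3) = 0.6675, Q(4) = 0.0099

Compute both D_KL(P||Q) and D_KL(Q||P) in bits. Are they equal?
D_KL(P||Q) = 1.2168 bits, D_KL(Q||P) = 0.5835 bits. No, they are not equal.

D_KL(P||Q) = Σ P(x) log₂(P(x)/Q(x))

Computing term by term:
  P(1)·log₂(P(1)/Q(1)) = 0.3732·log₂(0.3732/0.3074) = 0.10443
  P(2)·log₂(P(2)/Q(2)) = 0.01·log₂(0.01/0.0152) = -0.00604
  P(3)·log₂(P(3)/Q(3)) = 0.3197·log₂(0.3197/0.6675) = -0.33954
  P(4)·log₂(P(4)/Q(4)) = 0.2971·log₂(0.2971/0.0099) = 1.45798

D_KL(P||Q) = 0.10443 - 0.00604 - 0.33954 + 1.45798 = 1.21683 ≈ 1.2168 bits

D_KL(Q||P) = Σ Q(x) log₂(Q(x)/P(x))

Computing term by term:
  Q(1)·log₂(Q(1)/P(1)) = 0.3074·log₂(0.3074/0.3732) = -0.08602
  Q(2)·log₂(Q(2)/P(2)) = 0.0152·log₂(0.0152/0.01) = 0.00918
  Q(3)·log₂(Q(3)/P(3)) = 0.6675·log₂(0.6675/0.3197) = 0.70892
  Q(4)·log₂(Q(4)/P(4)) = 0.0099·log₂(0.0099/0.2971) = -0.04858

D_KL(Q||P) = -0.08602 + 0.00918 + 0.70892 - 0.04858 = 0.58350 ≈ 0.5835 bits

These are NOT equal (difference: 0.6333 bits). KL divergence is asymmetric: D_KL(P||Q) ≠ D_KL(Q||P) in general.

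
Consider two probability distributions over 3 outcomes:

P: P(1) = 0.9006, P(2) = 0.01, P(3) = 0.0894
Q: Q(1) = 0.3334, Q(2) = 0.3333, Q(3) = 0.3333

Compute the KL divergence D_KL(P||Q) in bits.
1.0708 bits

D_KL(P||Q) = Σ P(x) log₂(P(x)/Q(x))

Computing term by term:
  P(1)·log₂(P(1)/Q(1)) = 0.9006·log₂(0.9006/0.3334) = 1.29113
  P(2)·log₂(P(2)/Q(2)) = 0.01·log₂(0.01/0.3333) = -0.05059
  P(3)·log₂(P(3)/Q(3)) = 0.0894·log₂(0.0894/0.3333) = -0.16972

D_KL(P||Q) = 1.29113 - 0.05059 - 0.16972 = 1.07082 ≈ 1.0708 bits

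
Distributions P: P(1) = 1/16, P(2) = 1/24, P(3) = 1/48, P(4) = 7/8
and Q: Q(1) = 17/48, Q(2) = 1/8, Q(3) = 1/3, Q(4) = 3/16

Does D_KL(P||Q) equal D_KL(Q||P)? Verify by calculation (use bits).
D_KL(P||Q) = 1.6388 bits, D_KL(Q||P) = 2.0011 bits. No — D_KL(P||Q) ≠ D_KL(Q||P) for this pair.

D_KL(P||Q) = Σ P(x) log₂(P(x)/Q(x))

Computing term by term:
  P(1)·log₂(P(1)/Q(1)) = (1/16)·log₂((1/16)/(17/48)) = -0.15641
  P(2)·log₂(P(2)/Q(2)) = (1/24)·log₂((1/24)/(1/8)) = -0.06604
  P(3)·log₂(P(3)/Q(3)) = (1/48)·log₂((1/48)/(1/3)) = -0.08333
  P(4)·log₂(P(4)/Q(4)) = (7/8)·log₂((7/8)/(3/16)) = 1.94459

D_KL(P||Q) = -0.15641 - 0.06604 - 0.08333 + 1.94459 = 1.63881 ≈ 1.6388 bits

D_KL(Q||P) = Σ Q(x) log₂(Q(x)/P(x))

Computing term by term:
  Q(1)·log₂(Q(1)/P(1)) = (17/48)·log₂((17/48)/(1/16)) = 0.88630
  Q(2)·log₂(Q(2)/P(2)) = (1/8)·log₂((1/8)/(1/24)) = 0.19812
  Q(3)·log₂(Q(3)/P(3)) = (1/3)·log₂((1/3)/(1/48)) = 1.33333
  Q(4)·log₂(Q(4)/P(4)) = (3/16)·log₂((3/16)/(7/8)) = -0.41670

D_KL(Q||P) = 0.88630 + 0.19812 + 1.33333 - 0.41670 = 2.00105 ≈ 2.0011 bits

These are NOT equal (difference: 0.3623 bits). KL divergence is asymmetric: D_KL(P||Q) ≠ D_KL(Q||P) in general.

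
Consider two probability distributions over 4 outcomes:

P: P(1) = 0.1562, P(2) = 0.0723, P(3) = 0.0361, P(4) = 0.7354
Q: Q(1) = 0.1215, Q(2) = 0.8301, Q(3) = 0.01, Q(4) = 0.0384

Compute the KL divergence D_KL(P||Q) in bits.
3.0012 bits

D_KL(P||Q) = Σ P(x) log₂(P(x)/Q(x))

Computing term by term:
  P(1)·log₂(P(1)/Q(1)) = 0.1562·log₂(0.1562/0.1215) = 0.05661
  P(2)·log₂(P(2)/Q(2)) = 0.0723·log₂(0.0723/0.8301) = -0.25458
  P(3)·log₂(P(3)/Q(3)) = 0.0361·log₂(0.0361/0.01) = 0.06686
  P(4)·log₂(P(4)/Q(4)) = 0.7354·log₂(0.7354/0.0384) = 3.13233

D_KL(P||Q) = 0.05661 - 0.25458 + 0.06686 + 3.13233 = 3.00122 ≈ 3.0012 bits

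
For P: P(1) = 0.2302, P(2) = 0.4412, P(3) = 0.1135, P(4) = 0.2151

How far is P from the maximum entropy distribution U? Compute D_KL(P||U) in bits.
0.1582 bits

U(i) = 1/4 for all i

D_KL(P||U) = Σ P(x) log₂(P(x) / (1/4))
           = Σ P(x) log₂(P(x)) + log₂(4)
           = log₂(4) - H(P)

H(P) = -Σ P(x) log₂(P(x)):
  -P(1)·log₂(P(1)) = -(0.2302)·log₂(0.2302) = 0.48780
  -P(2)·log₂(P(2)) = -(0.4412)·log₂(0.4412) = 0.52083
  -P(3)·log₂(P(3)) = -(0.1135)·log₂(0.1135) = 0.35630
  -P(4)·log₂(P(4)) = -(0.2151)·log₂(0.2151) = 0.47686
H(P) = 0.48780 + 0.52083 + 0.35630 + 0.47686 = 1.84179 bits

log₂(4) = 2.00000 bits

D_KL(P||U) = 2.00000 - 1.84179 = 0.15821 ≈ 0.1582 bits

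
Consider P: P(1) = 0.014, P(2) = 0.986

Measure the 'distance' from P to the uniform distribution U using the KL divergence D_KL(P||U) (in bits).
0.8937 bits

U(i) = 1/2 for all i

D_KL(P||U) = Σ P(x) log₂(P(x) / (1/2))
           = Σ P(x) log₂(P(x)) + log₂(2)
           = log₂(2) - H(P)

H(P) = -Σ P(x) log₂(P(x)):
  -P(1)·log₂(P(1)) = -(0.014)·log₂(0.014) = 0.08622
  -P(2)·log₂(P(2)) = -(0.986)·log₂(0.986) = 0.02006
H(P) = 0.08622 + 0.02006 = 0.10628 bits

log₂(2) = 1.00000 bits

D_KL(P||U) = 1.00000 - 0.10628 = 0.89372 ≈ 0.8937 bits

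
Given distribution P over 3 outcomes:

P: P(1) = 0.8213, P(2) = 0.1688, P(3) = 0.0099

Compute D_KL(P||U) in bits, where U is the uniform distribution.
0.8525 bits

U(i) = 1/3 for all i

D_KL(P||U) = Σ P(x) log₂(P(x) / (1/3))
           = Σ P(x) log₂(P(x)) + log₂(3)
           = log₂(3) - H(P)

H(P) = -Σ P(x) log₂(P(x)):
  -P(1)·log₂(P(1)) = -(0.8213)·log₂(0.8213) = 0.23326
  -P(2)·log₂(P(2)) = -(0.1688)·log₂(0.1688) = 0.43324
  -P(3)·log₂(P(3)) = -(0.0099)·log₂(0.0099) = 0.06592
H(P) = 0.23326 + 0.43324 + 0.06592 = 0.73242 bits

log₂(3) = 1.58496 bits

D_KL(P||U) = 1.58496 - 0.73242 = 0.85254 ≈ 0.8525 bits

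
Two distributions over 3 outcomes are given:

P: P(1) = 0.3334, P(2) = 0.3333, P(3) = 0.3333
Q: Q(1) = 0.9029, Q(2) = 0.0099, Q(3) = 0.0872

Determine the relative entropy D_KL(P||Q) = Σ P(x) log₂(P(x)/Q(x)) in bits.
1.8565 bits

D_KL(P||Q) = Σ P(x) log₂(P(x)/Q(x))

Computing term by term:
  P(1)·log₂(P(1)/Q(1)) = 0.3334·log₂(0.3334/0.9029) = -0.47920
  P(2)·log₂(P(2)/Q(2)) = 0.3333·log₂(0.3333/0.0099) = 1.69091
  P(3)·log₂(P(3)/Q(3)) = 0.3333·log₂(0.3333/0.0872) = 0.64474

D_KL(P||Q) = -0.47920 + 1.69091 + 0.64474 = 1.85645 ≈ 1.8565 bits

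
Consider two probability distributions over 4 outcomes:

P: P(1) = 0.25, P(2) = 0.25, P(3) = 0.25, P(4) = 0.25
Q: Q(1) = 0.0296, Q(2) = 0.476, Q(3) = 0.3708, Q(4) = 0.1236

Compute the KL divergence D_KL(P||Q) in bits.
0.6492 bits

D_KL(P||Q) = Σ P(x) log₂(P(x)/Q(x))

Computing term by term:
  P(1)·log₂(P(1)/Q(1)) = 0.25·log₂(0.25/0.0296) = 0.76956
  P(2)·log₂(P(2)/Q(2)) = 0.25·log₂(0.25/0.476) = -0.23226
  P(3)·log₂(P(3)/Q(3)) = 0.25·log₂(0.25/0.3708) = -0.14218
  P(4)·log₂(P(4)/Q(4)) = 0.25·log₂(0.25/0.1236) = 0.25406

D_KL(P||Q) = 0.76956 - 0.23226 - 0.14218 + 0.25406 = 0.64918 ≈ 0.6492 bits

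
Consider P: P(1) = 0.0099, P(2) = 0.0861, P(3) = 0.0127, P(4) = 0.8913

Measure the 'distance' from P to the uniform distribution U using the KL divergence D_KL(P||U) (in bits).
1.4015 bits

U(i) = 1/4 for all i

D_KL(P||U) = Σ P(x) log₂(P(x) / (1/4))
           = Σ P(x) log₂(P(x)) + log₂(4)
           = log₂(4) - H(P)

H(P) = -Σ P(x) log₂(P(x)):
  -P(1)·log₂(P(1)) = -(0.0099)·log₂(0.0099) = 0.06592
  -P(2)·log₂(P(2)) = -(0.0861)·log₂(0.0861) = 0.30461
  -P(3)·log₂(P(3)) = -(0.0127)·log₂(0.0127) = 0.08000
  -P(4)·log₂(P(4)) = -(0.8913)·log₂(0.8913) = 0.14797
H(P) = 0.06592 + 0.30461 + 0.08000 + 0.14797 = 0.59850 bits

log₂(4) = 2.00000 bits

D_KL(P||U) = 2.00000 - 0.59850 = 1.40150 ≈ 1.4015 bits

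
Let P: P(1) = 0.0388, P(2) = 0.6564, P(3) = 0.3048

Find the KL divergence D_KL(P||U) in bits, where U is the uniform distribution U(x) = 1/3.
0.4820 bits

U(i) = 1/3 for all i

D_KL(P||U) = Σ P(x) log₂(P(x) / (1/3))
           = Σ P(x) log₂(P(x)) + log₂(3)
           = log₂(3) - H(P)

H(P) = -Σ P(x) log₂(P(x)):
  -P(1)·log₂(P(1)) = -(0.0388)·log₂(0.0388) = 0.18189
  -P(2)·log₂(P(2)) = -(0.6564)·log₂(0.6564) = 0.39867
  -P(3)·log₂(P(3)) = -(0.3048)·log₂(0.3048) = 0.52245
H(P) = 0.18189 + 0.39867 + 0.52245 = 1.10301 bits

log₂(3) = 1.58496 bits

D_KL(P||U) = 1.58496 - 1.10301 = 0.48195 ≈ 0.4820 bits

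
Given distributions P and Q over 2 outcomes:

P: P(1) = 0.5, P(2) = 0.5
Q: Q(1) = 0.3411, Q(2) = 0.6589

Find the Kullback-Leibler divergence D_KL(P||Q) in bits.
0.0768 bits

D_KL(P||Q) = Σ P(x) log₂(P(x)/Q(x))

Computing term by term:
  P(1)·log₂(P(1)/Q(1)) = 0.5·log₂(0.5/0.3411) = 0.27587
  P(2)·log₂(P(2)/Q(2)) = 0.5·log₂(0.5/0.6589) = -0.19907

D_KL(P||Q) = 0.27587 - 0.19907 = 0.07680 ≈ 0.0768 bits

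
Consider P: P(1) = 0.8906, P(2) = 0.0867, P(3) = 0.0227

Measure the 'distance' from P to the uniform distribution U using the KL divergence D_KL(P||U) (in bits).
1.0063 bits

U(i) = 1/3 for all i

D_KL(P||U) = Σ P(x) log₂(P(x) / (1/3))
           = Σ P(x) log₂(P(x)) + log₂(3)
           = log₂(3) - H(P)

H(P) = -Σ P(x) log₂(P(x)):
  -P(1)·log₂(P(1)) = -(0.8906)·log₂(0.8906) = 0.14886
  -P(2)·log₂(P(2)) = -(0.0867)·log₂(0.0867) = 0.30586
  -P(3)·log₂(P(3)) = -(0.0227)·log₂(0.0227) = 0.12397
H(P) = 0.14886 + 0.30586 + 0.12397 = 0.57869 bits

log₂(3) = 1.58496 bits

D_KL(P||U) = 1.58496 - 0.57869 = 1.00627 ≈ 1.0063 bits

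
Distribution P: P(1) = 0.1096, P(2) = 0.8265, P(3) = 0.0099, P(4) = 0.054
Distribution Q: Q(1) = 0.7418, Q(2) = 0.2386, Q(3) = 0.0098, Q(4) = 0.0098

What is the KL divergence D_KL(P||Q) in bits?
1.3122 bits

D_KL(P||Q) = Σ P(x) log₂(P(x)/Q(x))

Computing term by term:
  P(1)·log₂(P(1)/Q(1)) = 0.1096·log₂(0.1096/0.7418) = -0.30236
  P(2)·log₂(P(2)/Q(2)) = 0.8265·log₂(0.8265/0.2386) = 1.48144
  P(3)·log₂(P(3)/Q(3)) = 0.0099·log₂(0.0099/0.0098) = 0.00015
  P(4)·log₂(P(4)/Q(4)) = 0.054·log₂(0.054/0.0098) = 0.13295

D_KL(P||Q) = -0.30236 + 1.48144 + 0.00015 + 0.13295 = 1.31218 ≈ 1.3122 bits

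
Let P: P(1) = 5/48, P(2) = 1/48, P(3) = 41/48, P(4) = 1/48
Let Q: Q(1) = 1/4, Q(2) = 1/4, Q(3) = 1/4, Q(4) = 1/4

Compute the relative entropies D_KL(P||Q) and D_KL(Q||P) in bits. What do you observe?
D_KL(P||Q) = 1.2331 bits, D_KL(Q||P) = 1.6651 bits. The two directions give different values (D_KL(Q||P) exceeds D_KL(P||Q) by 0.4320 bits): KL divergence is asymmetric.

D_KL(P||Q) = Σ P(x) log₂(P(x)/Q(x))

Computing term by term:
  P(1)·log₂(P(1)/Q(1)) = (5/48)·log₂((5/48)/(1/4)) = -0.13157
  P(2)·log₂(P(2)/Q(2)) = (1/48)·log₂((1/48)/(1/4)) = -0.07469
  P(3)·log₂(P(3)/Q(3)) = (41/48)·log₂((41/48)/(1/4)) = 1.51409
  P(4)·log₂(P(4)/Q(4)) = (1/48)·log₂((1/48)/(1/4)) = -0.07469

D_KL(P||Q) = -0.13157 - 0.07469 + 1.51409 - 0.07469 = 1.23314 ≈ 1.2331 bits

D_KL(Q||P) = Σ Q(x) log₂(Q(x)/P(x))

Computing term by term:
  Q(1)·log₂(Q(1)/P(1)) = (1/4)·log₂((1/4)/(5/48)) = 0.31576
  Q(2)·log₂(Q(2)/P(2)) = (1/4)·log₂((1/4)/(1/48)) = 0.89624
  Q(3)·log₂(Q(3)/P(3)) = (1/4)·log₂((1/4)/(41/48)) = -0.44315
  Q(4)·log₂(Q(4)/P(4)) = (1/4)·log₂((1/4)/(1/48)) = 0.89624

D_KL(Q||P) = 0.31576 + 0.89624 - 0.44315 + 0.89624 = 1.66509 ≈ 1.6651 bits

These are NOT equal (difference: 0.4320 bits). KL divergence is asymmetric: D_KL(P||Q) ≠ D_KL(Q||P) in general.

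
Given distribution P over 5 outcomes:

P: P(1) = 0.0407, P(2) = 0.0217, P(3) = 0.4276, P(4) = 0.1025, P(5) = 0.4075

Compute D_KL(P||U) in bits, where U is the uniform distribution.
0.6253 bits

U(i) = 1/5 for all i

D_KL(P||U) = Σ P(x) log₂(P(x) / (1/5))
           = Σ P(x) log₂(P(x)) + log₂(5)
           = log₂(5) - H(P)

H(P) = -Σ P(x) log₂(P(x)):
  -P(1)·log₂(P(1)) = -(0.0407)·log₂(0.0407) = 0.18799
  -P(2)·log₂(P(2)) = -(0.0217)·log₂(0.0217) = 0.11992
  -P(3)·log₂(P(3)) = -(0.4276)·log₂(0.4276) = 0.52409
  -P(4)·log₂(P(4)) = -(0.1025)·log₂(0.1025) = 0.33685
  -P(5)·log₂(P(5)) = -(0.4075)·log₂(0.4075) = 0.52776
H(P) = 0.18799 + 0.11992 + 0.52409 + 0.33685 + 0.52776 = 1.69661 bits

log₂(5) = 2.32193 bits

D_KL(P||U) = 2.32193 - 1.69661 = 0.62532 ≈ 0.6253 bits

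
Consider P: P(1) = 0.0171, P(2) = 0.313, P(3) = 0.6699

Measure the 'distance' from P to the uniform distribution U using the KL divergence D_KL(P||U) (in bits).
0.5729 bits

U(i) = 1/3 for all i

D_KL(P||U) = Σ P(x) log₂(P(x) / (1/3))
           = Σ P(x) log₂(P(x)) + log₂(3)
           = log₂(3) - H(P)

H(P) = -Σ P(x) log₂(P(x)):
  -P(1)·log₂(P(1)) = -(0.0171)·log₂(0.0171) = 0.10037
  -P(2)·log₂(P(2)) = -(0.313)·log₂(0.313) = 0.52451
  -P(3)·log₂(P(3)) = -(0.6699)·log₂(0.6699) = 0.38719
H(P) = 0.10037 + 0.52451 + 0.38719 = 1.01207 bits

log₂(3) = 1.58496 bits

D_KL(P||U) = 1.58496 - 1.01207 = 0.57289 ≈ 0.5729 bits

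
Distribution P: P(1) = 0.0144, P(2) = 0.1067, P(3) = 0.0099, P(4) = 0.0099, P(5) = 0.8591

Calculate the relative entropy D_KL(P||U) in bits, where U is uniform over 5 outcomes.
1.5693 bits

U(i) = 1/5 for all i

D_KL(P||U) = Σ P(x) log₂(P(x) / (1/5))
           = Σ P(x) log₂(P(x)) + log₂(5)
           = log₂(5) - H(P)

H(P) = -Σ P(x) log₂(P(x)):
  -P(1)·log₂(P(1)) = -(0.0144)·log₂(0.0144) = 0.08810
  -P(2)·log₂(P(2)) = -(0.1067)·log₂(0.1067) = 0.34447
  -P(3)·log₂(P(3)) = -(0.0099)·log₂(0.0099) = 0.06592
  -P(4)·log₂(P(4)) = -(0.0099)·log₂(0.0099) = 0.06592
  -P(5)·log₂(P(5)) = -(0.8591)·log₂(0.8591) = 0.18823
H(P) = 0.08810 + 0.34447 + 0.06592 + 0.06592 + 0.18823 = 0.75264 bits

log₂(5) = 2.32193 bits

D_KL(P||U) = 2.32193 - 0.75264 = 1.56929 ≈ 1.5693 bits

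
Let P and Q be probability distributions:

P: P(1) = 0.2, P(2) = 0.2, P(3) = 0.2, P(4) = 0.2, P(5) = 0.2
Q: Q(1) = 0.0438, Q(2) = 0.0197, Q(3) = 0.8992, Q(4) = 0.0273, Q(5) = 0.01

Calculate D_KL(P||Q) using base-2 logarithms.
2.1122 bits

D_KL(P||Q) = Σ P(x) log₂(P(x)/Q(x))

Computing term by term:
  P(1)·log₂(P(1)/Q(1)) = 0.2·log₂(0.2/0.0438) = 0.43820
  P(2)·log₂(P(2)/Q(2)) = 0.2·log₂(0.2/0.0197) = 0.66875
  P(3)·log₂(P(3)/Q(3)) = 0.2·log₂(0.2/0.8992) = -0.43373
  P(4)·log₂(P(4)/Q(4)) = 0.2·log₂(0.2/0.0273) = 0.57461
  P(5)·log₂(P(5)/Q(5)) = 0.2·log₂(0.2/0.01) = 0.86439

D_KL(P||Q) = 0.43820 + 0.66875 - 0.43373 + 0.57461 + 0.86439 = 2.11222 ≈ 2.1122 bits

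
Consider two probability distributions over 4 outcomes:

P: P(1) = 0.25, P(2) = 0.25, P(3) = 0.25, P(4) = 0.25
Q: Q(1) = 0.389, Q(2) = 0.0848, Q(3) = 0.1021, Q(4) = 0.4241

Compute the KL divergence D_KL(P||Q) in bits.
0.3629 bits

D_KL(P||Q) = Σ P(x) log₂(P(x)/Q(x))

Computing term by term:
  P(1)·log₂(P(1)/Q(1)) = 0.25·log₂(0.25/0.389) = -0.15946
  P(2)·log₂(P(2)/Q(2)) = 0.25·log₂(0.25/0.0848) = 0.38995
  P(3)·log₂(P(3)/Q(3)) = 0.25·log₂(0.25/0.1021) = 0.32299
  P(4)·log₂(P(4)/Q(4)) = 0.25·log₂(0.25/0.4241) = -0.19062

D_KL(P||Q) = -0.15946 + 0.38995 + 0.32299 - 0.19062 = 0.36286 ≈ 0.3629 bits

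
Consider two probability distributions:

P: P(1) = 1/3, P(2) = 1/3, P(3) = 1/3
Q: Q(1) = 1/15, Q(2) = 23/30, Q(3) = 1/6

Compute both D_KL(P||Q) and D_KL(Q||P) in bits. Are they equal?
D_KL(P||Q) = 0.7068 bits, D_KL(Q||P) = 0.5998 bits. No, they are not equal.

D_KL(P||Q) = Σ P(x) log₂(P(x)/Q(x))

Computing term by term:
  P(1)·log₂(P(1)/Q(1)) = (1/3)·log₂((1/3)/(1/15)) = 0.77398
  P(2)·log₂(P(2)/Q(2)) = (1/3)·log₂((1/3)/(23/30)) = -0.40054
  P(3)·log₂(P(3)/Q(3)) = (1/3)·log₂((1/3)/(1/6)) = 0.33333

D_KL(P||Q) = 0.77398 - 0.40054 + 0.33333 = 0.70677 ≈ 0.7068 bits

D_KL(Q||P) = Σ Q(x) log₂(Q(x)/P(x))

Computing term by term:
  Q(1)·log₂(Q(1)/P(1)) = (1/15)·log₂((1/15)/(1/3)) = -0.15480
  Q(2)·log₂(Q(2)/P(2)) = (23/30)·log₂((23/30)/(1/3)) = 0.92125
  Q(3)·log₂(Q(3)/P(3)) = (1/6)·log₂((1/6)/(1/3)) = -0.16667

D_KL(Q||P) = -0.15480 + 0.92125 - 0.16667 = 0.59978 ≈ 0.5998 bits

These are NOT equal (difference: 0.1070 bits). KL divergence is asymmetric: D_KL(P||Q) ≠ D_KL(Q||P) in general.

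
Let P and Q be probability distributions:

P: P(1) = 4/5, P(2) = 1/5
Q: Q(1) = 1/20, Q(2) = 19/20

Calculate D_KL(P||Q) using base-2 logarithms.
2.7504 bits

D_KL(P||Q) = Σ P(x) log₂(P(x)/Q(x))

Computing term by term:
  P(1)·log₂(P(1)/Q(1)) = (4/5)·log₂((4/5)/(1/20)) = 3.20000
  P(2)·log₂(P(2)/Q(2)) = (1/5)·log₂((1/5)/(19/20)) = -0.44959

D_KL(P||Q) = 3.20000 - 0.44959 = 2.75041 ≈ 2.7504 bits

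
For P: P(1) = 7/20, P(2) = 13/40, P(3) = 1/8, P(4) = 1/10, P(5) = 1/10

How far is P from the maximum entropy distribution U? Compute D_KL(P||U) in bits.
0.2255 bits

U(i) = 1/5 for all i

D_KL(P||U) = Σ P(x) log₂(P(x) / (1/5))
           = Σ P(x) log₂(P(x)) + log₂(5)
           = log₂(5) - H(P)

H(P) = -Σ P(x) log₂(P(x)):
  -P(1)·log₂(P(1)) = -(7/20)·log₂(7/20) = 0.53010
  -P(2)·log₂(P(2)) = -(13/40)·log₂(13/40) = 0.52698
  -P(3)·log₂(P(3)) = -(1/8)·log₂(1/8) = 0.37500
  -P(4)·log₂(P(4)) = -(1/10)·log₂(1/10) = 0.33219
  -P(5)·log₂(P(5)) = -(1/10)·log₂(1/10) = 0.33219
H(P) = 0.53010 + 0.52698 + 0.37500 + 0.33219 + 0.33219 = 2.09646 bits

log₂(5) = 2.32193 bits

D_KL(P||U) = 2.32193 - 2.09646 = 0.22547 ≈ 0.2255 bits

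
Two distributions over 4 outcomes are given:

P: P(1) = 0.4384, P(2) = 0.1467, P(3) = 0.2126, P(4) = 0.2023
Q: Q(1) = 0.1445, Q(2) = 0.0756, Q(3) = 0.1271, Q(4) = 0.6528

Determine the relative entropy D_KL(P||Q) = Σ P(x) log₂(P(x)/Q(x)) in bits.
0.6581 bits

D_KL(P||Q) = Σ P(x) log₂(P(x)/Q(x))

Computing term by term:
  P(1)·log₂(P(1)/Q(1)) = 0.4384·log₂(0.4384/0.1445) = 0.70196
  P(2)·log₂(P(2)/Q(2)) = 0.1467·log₂(0.1467/0.0756) = 0.14031
  P(3)·log₂(P(3)/Q(3)) = 0.2126·log₂(0.2126/0.1271) = 0.15779
  P(4)·log₂(P(4)/Q(4)) = 0.2023·log₂(0.2023/0.6528) = -0.34192

D_KL(P||Q) = 0.70196 + 0.14031 + 0.15779 - 0.34192 = 0.65814 ≈ 0.6581 bits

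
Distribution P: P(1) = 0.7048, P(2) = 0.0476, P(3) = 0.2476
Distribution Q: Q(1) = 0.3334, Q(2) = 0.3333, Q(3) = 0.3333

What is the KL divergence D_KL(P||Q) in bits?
0.5213 bits

D_KL(P||Q) = Σ P(x) log₂(P(x)/Q(x))

Computing term by term:
  P(1)·log₂(P(1)/Q(1)) = 0.7048·log₂(0.7048/0.3334) = 0.76116
  P(2)·log₂(P(2)/Q(2)) = 0.0476·log₂(0.0476/0.3333) = -0.13365
  P(3)·log₂(P(3)/Q(3)) = 0.2476·log₂(0.2476/0.3333) = -0.10617

D_KL(P||Q) = 0.76116 - 0.13365 - 0.10617 = 0.52134 ≈ 0.5213 bits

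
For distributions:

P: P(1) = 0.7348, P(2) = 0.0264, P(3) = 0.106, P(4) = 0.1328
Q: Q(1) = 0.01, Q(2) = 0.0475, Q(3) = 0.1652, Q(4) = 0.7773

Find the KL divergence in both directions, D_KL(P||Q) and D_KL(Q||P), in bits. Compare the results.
D_KL(P||Q) = 4.1265 bits, D_KL(Q||P) = 2.0655 bits. D_KL(P||Q) is larger than D_KL(Q||P) by 2.0610 bits; the two directions differ.

D_KL(P||Q) = Σ P(x) log₂(P(x)/Q(x))

Computing term by term:
  P(1)·log₂(P(1)/Q(1)) = 0.7348·log₂(0.7348/0.01) = 4.55523
  P(2)·log₂(P(2)/Q(2)) = 0.0264·log₂(0.0264/0.0475) = -0.02237
  P(3)·log₂(P(3)/Q(3)) = 0.106·log₂(0.106/0.1652) = -0.06786
  P(4)·log₂(P(4)/Q(4)) = 0.1328·log₂(0.1328/0.7773) = -0.33854

D_KL(P||Q) = 4.55523 - 0.02237 - 0.06786 - 0.33854 = 4.12646 ≈ 4.1265 bits

D_KL(Q||P) = Σ Q(x) log₂(Q(x)/P(x))

Computing term by term:
  Q(1)·log₂(Q(1)/P(1)) = 0.01·log₂(0.01/0.7348) = -0.06199
  Q(2)·log₂(Q(2)/P(2)) = 0.0475·log₂(0.0475/0.0264) = 0.04025
  Q(3)·log₂(Q(3)/P(3)) = 0.1652·log₂(0.1652/0.106) = 0.10575
  Q(4)·log₂(Q(4)/P(4)) = 0.7773·log₂(0.7773/0.1328) = 1.98151

D_KL(Q||P) = -0.06199 + 0.04025 + 0.10575 + 1.98151 = 2.06552 ≈ 2.0655 bits

These are NOT equal (difference: 2.0610 bits). KL divergence is asymmetric: D_KL(P||Q) ≠ D_KL(Q||P) in general.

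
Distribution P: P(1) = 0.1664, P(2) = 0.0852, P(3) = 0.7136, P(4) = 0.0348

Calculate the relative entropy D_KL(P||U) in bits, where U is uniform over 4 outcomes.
0.7508 bits

U(i) = 1/4 for all i

D_KL(P||U) = Σ P(x) log₂(P(x) / (1/4))
           = Σ P(x) log₂(P(x)) + log₂(4)
           = log₂(4) - H(P)

H(P) = -Σ P(x) log₂(P(x)):
  -P(1)·log₂(P(1)) = -(0.1664)·log₂(0.1664) = 0.43052
  -P(2)·log₂(P(2)) = -(0.0852)·log₂(0.0852) = 0.30272
  -P(3)·log₂(P(3)) = -(0.7136)·log₂(0.7136) = 0.34739
  -P(4)·log₂(P(4)) = -(0.0348)·log₂(0.0348) = 0.16860
H(P) = 0.43052 + 0.30272 + 0.34739 + 0.16860 = 1.24923 bits

log₂(4) = 2.00000 bits

D_KL(P||U) = 2.00000 - 1.24923 = 0.75077 ≈ 0.7508 bits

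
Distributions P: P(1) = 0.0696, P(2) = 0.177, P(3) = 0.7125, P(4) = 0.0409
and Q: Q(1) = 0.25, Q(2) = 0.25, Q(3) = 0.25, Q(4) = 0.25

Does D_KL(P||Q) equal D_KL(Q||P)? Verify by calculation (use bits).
D_KL(P||Q) = 0.7532 bits, D_KL(Q||P) = 0.8609 bits. No — D_KL(P||Q) ≠ D_KL(Q||P) for this pair.

D_KL(P||Q) = Σ P(x) log₂(P(x)/Q(x))

Computing term by term:
  P(1)·log₂(P(1)/Q(1)) = 0.0696·log₂(0.0696/0.25) = -0.12840
  P(2)·log₂(P(2)/Q(2)) = 0.177·log₂(0.177/0.25) = -0.08818
  P(3)·log₂(P(3)/Q(3)) = 0.7125·log₂(0.7125/0.25) = 1.07656
  P(4)·log₂(P(4)/Q(4)) = 0.0409·log₂(0.0409/0.25) = -0.10682

D_KL(P||Q) = -0.12840 - 0.08818 + 1.07656 - 0.10682 = 0.75316 ≈ 0.7532 bits

D_KL(Q||P) = Σ Q(x) log₂(Q(x)/P(x))

Computing term by term:
  Q(1)·log₂(Q(1)/P(1)) = 0.25·log₂(0.25/0.0696) = 0.46119
  Q(2)·log₂(Q(2)/P(2)) = 0.25·log₂(0.25/0.177) = 0.12454
  Q(3)·log₂(Q(3)/P(3)) = 0.25·log₂(0.25/0.7125) = -0.37774
  Q(4)·log₂(Q(4)/P(4)) = 0.25·log₂(0.25/0.0409) = 0.65294

D_KL(Q||P) = 0.46119 + 0.12454 - 0.37774 + 0.65294 = 0.86093 ≈ 0.8609 bits

These are NOT equal (difference: 0.1077 bits). KL divergence is asymmetric: D_KL(P||Q) ≠ D_KL(Q||P) in general.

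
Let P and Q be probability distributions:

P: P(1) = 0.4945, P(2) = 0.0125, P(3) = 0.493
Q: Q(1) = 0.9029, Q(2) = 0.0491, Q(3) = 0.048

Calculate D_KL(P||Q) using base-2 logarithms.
1.2025 bits

D_KL(P||Q) = Σ P(x) log₂(P(x)/Q(x))

Computing term by term:
  P(1)·log₂(P(1)/Q(1)) = 0.4945·log₂(0.4945/0.9029) = -0.42952
  P(2)·log₂(P(2)/Q(2)) = 0.0125·log₂(0.0125/0.0491) = -0.02467
  P(3)·log₂(P(3)/Q(3)) = 0.493·log₂(0.493/0.048) = 1.65672

D_KL(P||Q) = -0.42952 - 0.02467 + 1.65672 = 1.20253 ≈ 1.2025 bits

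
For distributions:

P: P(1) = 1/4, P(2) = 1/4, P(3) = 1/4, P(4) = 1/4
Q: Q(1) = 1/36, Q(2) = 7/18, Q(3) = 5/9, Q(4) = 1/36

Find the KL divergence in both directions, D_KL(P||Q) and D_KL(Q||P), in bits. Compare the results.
D_KL(P||Q) = 1.1376 bits, D_KL(Q||P) = 0.7118 bits. D_KL(P||Q) is larger than D_KL(Q||P) by 0.4258 bits; the two directions differ.

D_KL(P||Q) = Σ P(x) log₂(P(x)/Q(x))

Computing term by term:
  P(1)·log₂(P(1)/Q(1)) = (1/4)·log₂((1/4)/(1/36)) = 0.79248
  P(2)·log₂(P(2)/Q(2)) = (1/4)·log₂((1/4)/(7/18)) = -0.15936
  P(3)·log₂(P(3)/Q(3)) = (1/4)·log₂((1/4)/(5/9)) = -0.28800
  P(4)·log₂(P(4)/Q(4)) = (1/4)·log₂((1/4)/(1/36)) = 0.79248

D_KL(P||Q) = 0.79248 - 0.15936 - 0.28800 + 0.79248 = 1.13760 ≈ 1.1376 bits

D_KL(Q||P) = Σ Q(x) log₂(Q(x)/P(x))

Computing term by term:
  Q(1)·log₂(Q(1)/P(1)) = (1/36)·log₂((1/36)/(1/4)) = -0.08805
  Q(2)·log₂(Q(2)/P(2)) = (7/18)·log₂((7/18)/(1/4)) = 0.24789
  Q(3)·log₂(Q(3)/P(3)) = (5/9)·log₂((5/9)/(1/4)) = 0.64000
  Q(4)·log₂(Q(4)/P(4)) = (1/36)·log₂((1/36)/(1/4)) = -0.08805

D_KL(Q||P) = -0.08805 + 0.24789 + 0.64000 - 0.08805 = 0.71179 ≈ 0.7118 bits

These are NOT equal (difference: 0.4258 bits). KL divergence is asymmetric: D_KL(P||Q) ≠ D_KL(Q||P) in general.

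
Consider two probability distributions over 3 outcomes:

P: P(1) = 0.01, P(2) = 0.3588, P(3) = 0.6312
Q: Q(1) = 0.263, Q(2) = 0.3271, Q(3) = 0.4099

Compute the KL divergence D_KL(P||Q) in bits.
0.3938 bits

D_KL(P||Q) = Σ P(x) log₂(P(x)/Q(x))

Computing term by term:
  P(1)·log₂(P(1)/Q(1)) = 0.01·log₂(0.01/0.263) = -0.04717
  P(2)·log₂(P(2)/Q(2)) = 0.3588·log₂(0.3588/0.3271) = 0.04788
  P(3)·log₂(P(3)/Q(3)) = 0.6312·log₂(0.6312/0.4099) = 0.39313

D_KL(P||Q) = -0.04717 + 0.04788 + 0.39313 = 0.39384 ≈ 0.3938 bits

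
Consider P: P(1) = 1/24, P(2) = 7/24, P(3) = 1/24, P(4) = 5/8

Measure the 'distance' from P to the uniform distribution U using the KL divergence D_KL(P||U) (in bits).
0.6757 bits

U(i) = 1/4 for all i

D_KL(P||U) = Σ P(x) log₂(P(x) / (1/4))
           = Σ P(x) log₂(P(x)) + log₂(4)
           = log₂(4) - H(P)

H(P) = -Σ P(x) log₂(P(x)):
  -P(1)·log₂(P(1)) = -(1/24)·log₂(1/24) = 0.19104
  -P(2)·log₂(P(2)) = -(7/24)·log₂(7/24) = 0.51847
  -P(3)·log₂(P(3)) = -(1/24)·log₂(1/24) = 0.19104
  -P(4)·log₂(P(4)) = -(5/8)·log₂(5/8) = 0.42379
H(P) = 0.19104 + 0.51847 + 0.19104 + 0.42379 = 1.32434 bits

log₂(4) = 2.00000 bits

D_KL(P||U) = 2.00000 - 1.32434 = 0.67566 ≈ 0.6757 bits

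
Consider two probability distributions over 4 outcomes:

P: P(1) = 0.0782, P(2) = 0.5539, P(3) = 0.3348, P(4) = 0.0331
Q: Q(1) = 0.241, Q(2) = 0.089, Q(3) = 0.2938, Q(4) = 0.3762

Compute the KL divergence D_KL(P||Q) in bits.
1.2811 bits

D_KL(P||Q) = Σ P(x) log₂(P(x)/Q(x))

Computing term by term:
  P(1)·log₂(P(1)/Q(1)) = 0.0782·log₂(0.0782/0.241) = -0.12698
  P(2)·log₂(P(2)/Q(2)) = 0.5539·log₂(0.5539/0.089) = 1.46105
  P(3)·log₂(P(3)/Q(3)) = 0.3348·log₂(0.3348/0.2938) = 0.06310
  P(4)·log₂(P(4)/Q(4)) = 0.0331·log₂(0.0331/0.3762) = -0.11607

D_KL(P||Q) = -0.12698 + 1.46105 + 0.06310 - 0.11607 = 1.28110 ≈ 1.2811 bits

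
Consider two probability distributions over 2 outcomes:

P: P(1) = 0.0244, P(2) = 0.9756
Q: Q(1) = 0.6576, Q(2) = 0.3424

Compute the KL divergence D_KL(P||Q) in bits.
1.3578 bits

D_KL(P||Q) = Σ P(x) log₂(P(x)/Q(x))

Computing term by term:
  P(1)·log₂(P(1)/Q(1)) = 0.0244·log₂(0.0244/0.6576) = -0.11596
  P(2)·log₂(P(2)/Q(2)) = 0.9756·log₂(0.9756/0.3424) = 1.47375

D_KL(P||Q) = -0.11596 + 1.47375 = 1.35779 ≈ 1.3578 bits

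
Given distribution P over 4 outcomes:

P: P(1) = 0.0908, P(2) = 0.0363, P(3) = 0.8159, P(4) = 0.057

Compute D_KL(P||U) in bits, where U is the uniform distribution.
1.0370 bits

U(i) = 1/4 for all i

D_KL(P||U) = Σ P(x) log₂(P(x) / (1/4))
           = Σ P(x) log₂(P(x)) + log₂(4)
           = log₂(4) - H(P)

H(P) = -Σ P(x) log₂(P(x)):
  -P(1)·log₂(P(1)) = -(0.0908)·log₂(0.0908) = 0.31427
  -P(2)·log₂(P(2)) = -(0.0363)·log₂(0.0363) = 0.17366
  -P(3)·log₂(P(3)) = -(0.8159)·log₂(0.8159) = 0.23950
  -P(4)·log₂(P(4)) = -(0.057)·log₂(0.057) = 0.23557
H(P) = 0.31427 + 0.17366 + 0.23950 + 0.23557 = 0.96300 bits

log₂(4) = 2.00000 bits

D_KL(P||U) = 2.00000 - 0.96300 = 1.03700 ≈ 1.0370 bits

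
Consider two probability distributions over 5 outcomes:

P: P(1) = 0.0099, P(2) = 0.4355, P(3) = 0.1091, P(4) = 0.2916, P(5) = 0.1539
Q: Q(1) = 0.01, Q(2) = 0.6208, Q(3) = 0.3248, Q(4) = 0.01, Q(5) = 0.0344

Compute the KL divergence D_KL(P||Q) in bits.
1.3570 bits

D_KL(P||Q) = Σ P(x) log₂(P(x)/Q(x))

Computing term by term:
  P(1)·log₂(P(1)/Q(1)) = 0.0099·log₂(0.0099/0.01) = -0.00014
  P(2)·log₂(P(2)/Q(2)) = 0.4355·log₂(0.4355/0.6208) = -0.22274
  P(3)·log₂(P(3)/Q(3)) = 0.1091·log₂(0.1091/0.3248) = -0.17171
  P(4)·log₂(P(4)/Q(4)) = 0.2916·log₂(0.2916/0.01) = 1.41890
  P(5)·log₂(P(5)/Q(5)) = 0.1539·log₂(0.1539/0.0344) = 0.33266

D_KL(P||Q) = -0.00014 - 0.22274 - 0.17171 + 1.41890 + 0.33266 = 1.35697 ≈ 1.3570 bits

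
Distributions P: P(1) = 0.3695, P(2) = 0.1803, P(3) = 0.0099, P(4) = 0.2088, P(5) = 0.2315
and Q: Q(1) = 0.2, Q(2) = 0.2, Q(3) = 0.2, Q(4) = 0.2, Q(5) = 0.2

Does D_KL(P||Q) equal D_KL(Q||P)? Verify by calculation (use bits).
D_KL(P||Q) = 0.3191 bits, D_KL(Q||P) = 0.6655 bits. No — D_KL(P||Q) ≠ D_KL(Q||P) for this pair.

D_KL(P||Q) = Σ P(x) log₂(P(x)/Q(x))

Computing term by term:
  P(1)·log₂(P(1)/Q(1)) = 0.3695·log₂(0.3695/0.2) = 0.32722
  P(2)·log₂(P(2)/Q(2)) = 0.1803·log₂(0.1803/0.2) = -0.02697
  P(3)·log₂(P(3)/Q(3)) = 0.0099·log₂(0.0099/0.2) = -0.04293
  P(4)·log₂(P(4)/Q(4)) = 0.2088·log₂(0.2088/0.2) = 0.01297
  P(5)·log₂(P(5)/Q(5)) = 0.2315·log₂(0.2315/0.2) = 0.04885

D_KL(P||Q) = 0.32722 - 0.02697 - 0.04293 + 0.01297 + 0.04885 = 0.31914 ≈ 0.3191 bits

D_KL(Q||P) = Σ Q(x) log₂(Q(x)/P(x))

Computing term by term:
  Q(1)·log₂(Q(1)/P(1)) = 0.2·log₂(0.2/0.3695) = -0.17711
  Q(2)·log₂(Q(2)/P(2)) = 0.2·log₂(0.2/0.1803) = 0.02992
  Q(3)·log₂(Q(3)/P(3)) = 0.2·log₂(0.2/0.0099) = 0.86729
  Q(4)·log₂(Q(4)/P(4)) = 0.2·log₂(0.2/0.2088) = -0.01242
  Q(5)·log₂(Q(5)/P(5)) = 0.2·log₂(0.2/0.2315) = -0.04220

D_KL(Q||P) = -0.17711 + 0.02992 + 0.86729 - 0.01242 - 0.04220 = 0.66548 ≈ 0.6655 bits

These are NOT equal (difference: 0.3464 bits). KL divergence is asymmetric: D_KL(P||Q) ≠ D_KL(Q||P) in general.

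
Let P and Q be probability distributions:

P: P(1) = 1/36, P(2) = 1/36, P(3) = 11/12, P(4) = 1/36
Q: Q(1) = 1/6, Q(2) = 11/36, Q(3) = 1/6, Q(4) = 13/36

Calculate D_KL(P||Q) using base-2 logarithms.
1.9838 bits

D_KL(P||Q) = Σ P(x) log₂(P(x)/Q(x))

Computing term by term:
  P(1)·log₂(P(1)/Q(1)) = (1/36)·log₂((1/36)/(1/6)) = -0.07180
  P(2)·log₂(P(2)/Q(2)) = (1/36)·log₂((1/36)/(11/36)) = -0.09610
  P(3)·log₂(P(3)/Q(3)) = (11/12)·log₂((11/12)/(1/6)) = 2.25448
  P(4)·log₂(P(4)/Q(4)) = (1/36)·log₂((1/36)/(13/36)) = -0.10279

D_KL(P||Q) = -0.07180 - 0.09610 + 2.25448 - 0.10279 = 1.98379 ≈ 1.9838 bits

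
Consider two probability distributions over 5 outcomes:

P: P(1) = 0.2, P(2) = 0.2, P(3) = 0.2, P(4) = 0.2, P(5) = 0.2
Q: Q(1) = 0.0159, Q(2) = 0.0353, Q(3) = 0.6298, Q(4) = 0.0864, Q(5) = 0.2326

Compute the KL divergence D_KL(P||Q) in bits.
1.0987 bits

D_KL(P||Q) = Σ P(x) log₂(P(x)/Q(x))

Computing term by term:
  P(1)·log₂(P(1)/Q(1)) = 0.2·log₂(0.2/0.0159) = 0.73058
  P(2)·log₂(P(2)/Q(2)) = 0.2·log₂(0.2/0.0353) = 0.50045
  P(3)·log₂(P(3)/Q(3)) = 0.2·log₂(0.2/0.6298) = -0.33098
  P(4)·log₂(P(4)/Q(4)) = 0.2·log₂(0.2/0.0864) = 0.24218
  P(5)·log₂(P(5)/Q(5)) = 0.2·log₂(0.2/0.2326) = -0.04357

D_KL(P||Q) = 0.73058 + 0.50045 - 0.33098 + 0.24218 - 0.04357 = 1.09866 ≈ 1.0987 bits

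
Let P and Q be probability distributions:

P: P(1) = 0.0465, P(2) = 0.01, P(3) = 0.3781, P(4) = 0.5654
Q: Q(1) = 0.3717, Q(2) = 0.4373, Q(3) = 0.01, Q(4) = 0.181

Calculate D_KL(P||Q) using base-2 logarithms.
2.7167 bits

D_KL(P||Q) = Σ P(x) log₂(P(x)/Q(x))

Computing term by term:
  P(1)·log₂(P(1)/Q(1)) = 0.0465·log₂(0.0465/0.3717) = -0.13945
  P(2)·log₂(P(2)/Q(2)) = 0.01·log₂(0.01/0.4373) = -0.05451
  P(3)·log₂(P(3)/Q(3)) = 0.3781·log₂(0.3781/0.01) = 1.98151
  P(4)·log₂(P(4)/Q(4)) = 0.5654·log₂(0.5654/0.181) = 0.92911

D_KL(P||Q) = -0.13945 - 0.05451 + 1.98151 + 0.92911 = 2.71666 ≈ 2.7167 bits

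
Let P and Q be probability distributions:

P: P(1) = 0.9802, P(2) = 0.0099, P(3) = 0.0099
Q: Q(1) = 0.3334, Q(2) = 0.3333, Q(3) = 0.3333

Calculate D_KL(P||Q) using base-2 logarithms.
1.4246 bits

D_KL(P||Q) = Σ P(x) log₂(P(x)/Q(x))

Computing term by term:
  P(1)·log₂(P(1)/Q(1)) = 0.9802·log₂(0.9802/0.3334) = 1.52502
  P(2)·log₂(P(2)/Q(2)) = 0.0099·log₂(0.0099/0.3333) = -0.05023
  P(3)·log₂(P(3)/Q(3)) = 0.0099·log₂(0.0099/0.3333) = -0.05023

D_KL(P||Q) = 1.52502 - 0.05023 - 0.05023 = 1.42456 ≈ 1.4246 bits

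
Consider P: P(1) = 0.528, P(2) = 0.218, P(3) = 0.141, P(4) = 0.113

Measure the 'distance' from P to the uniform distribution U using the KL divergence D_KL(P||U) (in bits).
0.2805 bits

U(i) = 1/4 for all i

D_KL(P||U) = Σ P(x) log₂(P(x) / (1/4))
           = Σ P(x) log₂(P(x)) + log₂(4)
           = log₂(4) - H(P)

H(P) = -Σ P(x) log₂(P(x)):
  -P(1)·log₂(P(1)) = -(0.528)·log₂(0.528) = 0.48649
  -P(2)·log₂(P(2)) = -(0.218)·log₂(0.218) = 0.47908
  -P(3)·log₂(P(3)) = -(0.141)·log₂(0.141) = 0.39850
  -P(4)·log₂(P(4)) = -(0.113)·log₂(0.113) = 0.35545
H(P) = 0.48649 + 0.47908 + 0.39850 + 0.35545 = 1.71952 bits

log₂(4) = 2.00000 bits

D_KL(P||U) = 2.00000 - 1.71952 = 0.28048 ≈ 0.2805 bits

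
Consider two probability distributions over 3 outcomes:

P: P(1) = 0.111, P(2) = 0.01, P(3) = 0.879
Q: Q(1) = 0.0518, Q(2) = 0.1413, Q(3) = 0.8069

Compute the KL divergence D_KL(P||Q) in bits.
0.1924 bits

D_KL(P||Q) = Σ P(x) log₂(P(x)/Q(x))

Computing term by term:
  P(1)·log₂(P(1)/Q(1)) = 0.111·log₂(0.111/0.0518) = 0.12205
  P(2)·log₂(P(2)/Q(2)) = 0.01·log₂(0.01/0.1413) = -0.03821
  P(3)·log₂(P(3)/Q(3)) = 0.879·log₂(0.879/0.8069) = 0.10853

D_KL(P||Q) = 0.12205 - 0.03821 + 0.10853 = 0.19237 ≈ 0.1924 bits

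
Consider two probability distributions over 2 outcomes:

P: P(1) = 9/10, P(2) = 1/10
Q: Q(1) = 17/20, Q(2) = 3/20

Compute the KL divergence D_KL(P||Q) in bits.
0.0157 bits

D_KL(P||Q) = Σ P(x) log₂(P(x)/Q(x))

Computing term by term:
  P(1)·log₂(P(1)/Q(1)) = (9/10)·log₂((9/10)/(17/20)) = 0.07422
  P(2)·log₂(P(2)/Q(2)) = (1/10)·log₂((1/10)/(3/20)) = -0.05850

D_KL(P||Q) = 0.07422 - 0.05850 = 0.01572 ≈ 0.0157 bits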